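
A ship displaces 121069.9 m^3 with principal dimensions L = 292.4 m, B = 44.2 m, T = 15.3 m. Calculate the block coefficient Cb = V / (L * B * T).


Formula: Cb = V / (L * B * T)
Step 1 — L * B * T = 292.4 * 44.2 * 15.3 = 197738.424 m^3
Step 2 — Cb = 121069.9 / 197738.424 ≈ 0.61227 (5 s.f.)

0.61227


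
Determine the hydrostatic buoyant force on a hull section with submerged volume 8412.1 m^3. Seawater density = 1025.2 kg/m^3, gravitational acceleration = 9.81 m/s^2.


Formula: Fb = rho * g * V
Substituting: Fb = 1025.2 * 9.81 * 8412.1
Intermediate: 1025.2 * 9.81 = 10057.212
Result: Fb = 10057.212 * 8412.1 ≈ 84602000 N (5 s.f.)

84602000 N


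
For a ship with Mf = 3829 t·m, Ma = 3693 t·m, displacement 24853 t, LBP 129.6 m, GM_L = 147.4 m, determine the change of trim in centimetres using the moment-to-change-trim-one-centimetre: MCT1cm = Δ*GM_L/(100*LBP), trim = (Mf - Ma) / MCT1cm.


Formula: net trimming moment = Mf - Ma; MCT1cm = Δ*GM_L/(100*LBP); trim = net moment / MCT1cm
Step 1 — net trimming moment = 3829 - 3693 = 136 t·m
Step 2 — MCT1cm = 24853 * 147.4 / (100 * 129.6) = 282.6645 t·m/cm
Step 3 — trim = 136 / 282.6645 ≈ 0.48114 cm (5 s.f.)

0.48114 cm


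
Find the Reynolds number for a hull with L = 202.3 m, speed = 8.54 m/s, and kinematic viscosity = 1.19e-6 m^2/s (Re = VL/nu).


Formula: Re = V * L / nu
Step 1 — V * L = 8.54 * 202.3 = 1727.642 m^2/s
Step 2 — Re = 1727.642 / 1.19e-6 = 1.45e+09

1.45e+09


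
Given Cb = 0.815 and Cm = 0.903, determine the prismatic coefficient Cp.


Formula: Cp = Cb / Cm
Substituting: Cp = 0.815 / 0.903
Result: Cp ≈ 0.90255 (5 s.f.)

0.90255


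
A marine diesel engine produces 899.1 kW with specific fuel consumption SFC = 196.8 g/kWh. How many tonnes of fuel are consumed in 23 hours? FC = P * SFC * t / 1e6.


Formula: FC (tonnes) = P * SFC * t / 1,000,000
Step 1 — P * SFC * t = 899.1 * 196.8 * 23 = 4069686.24 g
Step 2 — FC (tonnes) = 4069686.24 / 1,000,000 ≈ 4.0697 tonnes (5 s.f.)

4.0697 tonnes


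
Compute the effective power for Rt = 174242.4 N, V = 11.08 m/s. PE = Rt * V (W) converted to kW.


Formula: PE = Rt * V / 1000 (kW)
Step 1 — PE (W) = 174242.4 * 11.08 = 1930605.792 W
Step 2 — PE (kW) = 1930605.792 / 1000 ≈ 1930.6 kW (5 s.f.)

1930.6 kW


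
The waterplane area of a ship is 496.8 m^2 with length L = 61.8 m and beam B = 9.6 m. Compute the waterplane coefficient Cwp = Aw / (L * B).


Formula: Cwp = Aw / (L * B)
Step 1 — L * B = 61.8 * 9.6 = 593.28 m^2
Step 2 — Cwp = 496.8 / 593.28 ≈ 0.83738 (5 s.f.)

0.83738


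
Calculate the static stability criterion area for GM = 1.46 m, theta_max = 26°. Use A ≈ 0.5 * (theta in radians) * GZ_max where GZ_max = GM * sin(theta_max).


Formula: GZ_max = GM * sin(theta); Area = 0.5 * theta_rad * GZ_max
Step 1 — GZ_max = 1.46 * sin(26°) = 1.46 * 0.438371 = 0.640022 m
Step 2 — theta_rad = 26 * pi/180 = 0.453786 rad
Step 3 — Area = 0.5 * 0.453786 * 0.640022 ≈ 0.14522 m·rad (5 s.f.)

0.14522 m·rad


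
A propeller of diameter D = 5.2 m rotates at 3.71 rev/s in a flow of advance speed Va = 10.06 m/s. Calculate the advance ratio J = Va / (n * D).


Formula: J = Va / (n * D)
Step 1 — n * D = 3.71 * 5.2 = 19.292
Step 2 — J = 10.06 / 19.292 ≈ 0.52146 (5 s.f.)

0.52146


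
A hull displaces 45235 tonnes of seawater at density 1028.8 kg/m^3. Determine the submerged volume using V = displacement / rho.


Formula: V = mass / rho
Step 1 — convert tonnes to kg: 45235 t * 1000 = 45235000 kg
Step 2 — V = 45235000 / 1028.8 ≈ 43969 m^3 (5 s.f.)

43969 m^3


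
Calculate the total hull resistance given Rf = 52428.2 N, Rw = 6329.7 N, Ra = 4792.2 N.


Formula: Rt = Rf + Rw + Ra
Substituting: Rt = 52428.2 + 6329.7 + 4792.2
Result: Rt = 63550.1 N

63550.1 N


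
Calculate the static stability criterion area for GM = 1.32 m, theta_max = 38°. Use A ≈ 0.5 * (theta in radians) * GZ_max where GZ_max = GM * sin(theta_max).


Formula: GZ_max = GM * sin(theta); Area = 0.5 * theta_rad * GZ_max
Step 1 — GZ_max = 1.32 * sin(38°) = 1.32 * 0.615661 = 0.812673 m
Step 2 — theta_rad = 38 * pi/180 = 0.663225 rad
Step 3 — Area = 0.5 * 0.663225 * 0.812673 ≈ 0.26949 m·rad (5 s.f.)

0.26949 m·rad


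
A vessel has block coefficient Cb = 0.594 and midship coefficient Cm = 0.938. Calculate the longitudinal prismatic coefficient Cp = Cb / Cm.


Formula: Cp = Cb / Cm
Substituting: Cp = 0.594 / 0.938
Result: Cp ≈ 0.63326 (5 s.f.)

0.63326


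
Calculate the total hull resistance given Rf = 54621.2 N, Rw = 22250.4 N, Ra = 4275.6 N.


Formula: Rt = Rf + Rw + Ra
Substituting: Rt = 54621.2 + 22250.4 + 4275.6
Result: Rt = 81147.2 N

81147.2 N


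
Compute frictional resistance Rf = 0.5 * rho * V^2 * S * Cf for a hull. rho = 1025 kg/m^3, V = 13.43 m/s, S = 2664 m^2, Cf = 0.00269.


Formula: Rf = 0.5 * rho * V^2 * S * Cf
Step 1 — V^2 = 13.43^2 = 180.3649
Step 2 — 0.5 * rho * V^2 = 0.5 * 1025 * 180.3649 = 92437.01125
Step 3 — Rf = 92437.01125 * 2664 * 0.00269 ≈ 662420 N (5 s.f.)

662420 N


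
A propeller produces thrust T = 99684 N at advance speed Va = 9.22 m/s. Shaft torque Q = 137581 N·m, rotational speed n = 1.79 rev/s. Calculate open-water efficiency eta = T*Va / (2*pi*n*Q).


Formula: eta = T * Va / (2 * pi * n * Q)
Step 1 — numerator = T * Va = 99684 * 9.22 = 919086.48
Step 2 — 2 * pi * n = 2 * pi * 1.79 = 11.246902
Step 3 — denominator = 11.246902 * 137581 = 1547360.02
Step 4 — eta = 919086.48 / 1547360.02 ≈ 0.59397 (5 s.f.)

0.59397


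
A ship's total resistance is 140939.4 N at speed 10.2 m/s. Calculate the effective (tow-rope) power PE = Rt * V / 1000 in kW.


Formula: PE = Rt * V / 1000 (kW)
Step 1 — PE (W) = 140939.4 * 10.2 = 1437581.88 W
Step 2 — PE (kW) = 1437581.88 / 1000 ≈ 1437.6 kW (5 s.f.)

1437.6 kW


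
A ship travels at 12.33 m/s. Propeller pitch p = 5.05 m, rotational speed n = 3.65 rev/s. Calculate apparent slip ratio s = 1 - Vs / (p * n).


Formula: s = 1 - Vs / (p * n)
Step 1 — p * n = 5.05 * 3.65 = 18.4325
Step 2 — Vs / (p*n) = 12.33 / 18.4325 = 0.668927 (6 d.p.)
Step 3 — s = 1 - 0.668927 = 0.331073

0.331073


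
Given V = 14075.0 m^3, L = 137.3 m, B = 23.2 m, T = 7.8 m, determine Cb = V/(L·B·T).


Formula: Cb = V / (L * B * T)
Step 1 — L * B * T = 137.3 * 23.2 * 7.8 = 24845.808 m^3
Step 2 — Cb = 14075.0 / 24845.808 ≈ 0.56649 (5 s.f.)

0.56649


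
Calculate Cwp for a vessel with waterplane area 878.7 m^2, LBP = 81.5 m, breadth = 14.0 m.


Formula: Cwp = Aw / (L * B)
Step 1 — L * B = 81.5 * 14.0 = 1141.0 m^2
Step 2 — Cwp = 878.7 / 1141.0 ≈ 0.77011 (5 s.f.)

0.77011


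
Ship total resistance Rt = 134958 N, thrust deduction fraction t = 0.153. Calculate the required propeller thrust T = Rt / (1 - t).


Formula: T = Rt / (1 - t)
Step 1 — (1 - t) = 1 - 0.153 = 0.847
Step 2 — T = 134958 / 0.847 ≈ 159340 N (5 s.f.)

159340 N


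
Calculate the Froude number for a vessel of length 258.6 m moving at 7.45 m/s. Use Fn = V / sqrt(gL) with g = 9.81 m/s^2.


Formula: Fn = V / sqrt(g * L)
Step 1 — g * L = 9.81 * 258.6 = 2536.866
Step 2 — sqrt(g * L) = sqrt(2536.866) = 50.367311
Step 3 — Fn = 7.45 / 50.367311 ≈ 0.14791 (5 s.f.)

0.14791


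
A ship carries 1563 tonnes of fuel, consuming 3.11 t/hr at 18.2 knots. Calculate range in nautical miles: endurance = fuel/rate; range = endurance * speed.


Formula: endurance = fuel / rate; range = endurance * speed
Step 1 — endurance = 1563 / 3.11 = 502.5723 hours
Step 2 — range = 502.5723 * 18.2 ≈ 9146.8 nautical miles (5 s.f.)

9146.8 NM


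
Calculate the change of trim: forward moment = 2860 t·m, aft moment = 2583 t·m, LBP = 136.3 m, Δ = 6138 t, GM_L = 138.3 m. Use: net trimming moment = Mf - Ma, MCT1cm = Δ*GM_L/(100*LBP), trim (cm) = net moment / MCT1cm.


Formula: net trimming moment = Mf - Ma; MCT1cm = Δ*GM_L/(100*LBP); trim = net moment / MCT1cm
Step 1 — net trimming moment = 2860 - 2583 = 277 t·m
Step 2 — MCT1cm = 6138 * 138.3 / (100 * 136.3) = 62.2807 t·m/cm
Step 3 — trim = 277 / 62.2807 ≈ 4.4476 cm (5 s.f.)

4.4476 cm


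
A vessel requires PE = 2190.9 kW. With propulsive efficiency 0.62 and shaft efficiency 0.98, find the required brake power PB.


Formula: PB = PE / (eta_D * eta_S)
Step 1 — combined efficiency = eta_D * eta_S = 0.62 * 0.98 = 0.6076
Step 2 — PB = 2190.9 / 0.6076 ≈ 3605.8 kW (5 s.f.)

3605.8 kW


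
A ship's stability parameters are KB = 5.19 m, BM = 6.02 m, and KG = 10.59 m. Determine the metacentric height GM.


Formula: GM = KB + BM - KG
Step 1 — KM = KB + BM = 5.19 + 6.02 = 11.21 m
Step 2 — GM = KM - KG = 11.21 - 10.59 = 0.62 m

0.62 m


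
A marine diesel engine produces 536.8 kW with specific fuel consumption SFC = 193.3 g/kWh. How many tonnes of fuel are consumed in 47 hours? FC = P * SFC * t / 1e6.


Formula: FC (tonnes) = P * SFC * t / 1,000,000
Step 1 — P * SFC * t = 536.8 * 193.3 * 47 = 4876881.68 g
Step 2 — FC (tonnes) = 4876881.68 / 1,000,000 ≈ 4.8769 tonnes (5 s.f.)

4.8769 tonnes


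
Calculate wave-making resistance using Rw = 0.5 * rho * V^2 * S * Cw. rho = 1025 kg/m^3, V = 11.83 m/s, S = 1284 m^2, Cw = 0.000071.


Formula: Rw = 0.5 * rho * V^2 * S * Cw
Step 1 — V^2 = 11.83^2 = 139.9489
Step 2 — 0.5 * rho * V^2 = 0.5 * 1025 * 139.9489 = 71723.81125
Step 3 — Rw = 71723.81125 * 1284 * 0.000071 ≈ 6538.6 N (5 s.f.)

6538.6 N


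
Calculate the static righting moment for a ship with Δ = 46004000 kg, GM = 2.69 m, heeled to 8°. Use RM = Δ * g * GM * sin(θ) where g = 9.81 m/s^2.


Formula: GZ = GM * sin(theta); RM = disp * g * GZ
Step 1 — GZ = 2.69 * sin(8°) = 2.69 * 0.139173 = 0.374375 m
Step 2 — RM = 46004000 * 9.81 * 0.374375 ≈ 168960000 N·m (5 s.f.)

168960000 N·m


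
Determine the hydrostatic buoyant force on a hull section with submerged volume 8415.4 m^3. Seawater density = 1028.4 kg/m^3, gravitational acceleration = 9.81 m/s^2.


Formula: Fb = rho * g * V
Substituting: Fb = 1028.4 * 9.81 * 8415.4
Intermediate: 1028.4 * 9.81 = 10088.604
Result: Fb = 10088.604 * 8415.4 ≈ 84900000 N (5 s.f.)

84900000 N


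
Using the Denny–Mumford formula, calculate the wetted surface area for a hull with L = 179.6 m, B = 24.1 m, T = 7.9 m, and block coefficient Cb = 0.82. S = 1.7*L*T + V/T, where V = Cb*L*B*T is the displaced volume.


Formula: S = 1.7*L*T + V/T with V = Cb*L*B*T, i.e. S = L * (1.7*T + Cb*B)
Step 1 — 1.7*T = 1.7 * 7.9 = 13.43 m
Step 2 — Cb*B = 0.82 * 24.1 = 19.762 m
Step 3 — 1.7*T + Cb*B = 13.43 + 19.762 = 33.192 m
Step 4 — S = 179.6 * 33.192 ≈ 5961.3 m^2 (5 s.f.)

5961.3 m^2


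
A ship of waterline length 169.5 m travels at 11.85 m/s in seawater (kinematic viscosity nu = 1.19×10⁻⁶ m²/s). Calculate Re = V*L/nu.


Formula: Re = V * L / nu
Step 1 — V * L = 11.85 * 169.5 = 2008.575 m^2/s
Step 2 — Re = 2008.575 / 1.19e-6 = 1.69e+09

1.69e+09


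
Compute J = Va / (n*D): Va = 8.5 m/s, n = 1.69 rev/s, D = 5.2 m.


Formula: J = Va / (n * D)
Step 1 — n * D = 1.69 * 5.2 = 8.788
Step 2 — J = 8.5 / 8.788 ≈ 0.96723 (5 s.f.)

0.96723


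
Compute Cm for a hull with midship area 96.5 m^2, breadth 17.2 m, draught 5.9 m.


Formula: Cm = Am / (B * T)
Step 1 — B * T = 17.2 * 5.9 = 101.48 m^2
Step 2 — Cm = 96.5 / 101.48 ≈ 0.95093 (5 s.f.)

0.95093


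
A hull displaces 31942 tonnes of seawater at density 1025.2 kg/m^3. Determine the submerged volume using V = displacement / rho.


Formula: V = mass / rho
Step 1 — convert tonnes to kg: 31942 t * 1000 = 31942000 kg
Step 2 — V = 31942000 / 1025.2 ≈ 31157 m^3 (5 s.f.)

31157 m^3


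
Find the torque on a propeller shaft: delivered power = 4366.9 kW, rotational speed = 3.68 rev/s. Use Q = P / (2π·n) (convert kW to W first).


Formula: Q = P_W / (2 * pi * n)
Step 1 — P_W = 4366.9 kW * 1000 = 4366900.0 W
Step 2 — 2 * pi * n = 2 * pi * 3.68 = 23.122122
Step 3 — Q = 4366900.0 / 23.122122 ≈ 188860 N·m (5 s.f.)

188860 N·m


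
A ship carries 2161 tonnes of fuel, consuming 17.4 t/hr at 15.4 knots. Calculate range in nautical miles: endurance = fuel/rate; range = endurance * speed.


Formula: endurance = fuel / rate; range = endurance * speed
Step 1 — endurance = 2161 / 17.4 = 124.1954 hours
Step 2 — range = 124.1954 * 15.4 ≈ 1912.6 nautical miles (5 s.f.)

1912.6 NM


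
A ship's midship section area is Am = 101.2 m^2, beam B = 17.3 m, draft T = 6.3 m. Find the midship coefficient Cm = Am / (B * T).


Formula: Cm = Am / (B * T)
Step 1 — B * T = 17.3 * 6.3 = 108.99 m^2
Step 2 — Cm = 101.2 / 108.99 ≈ 0.92853 (5 s.f.)

0.92853


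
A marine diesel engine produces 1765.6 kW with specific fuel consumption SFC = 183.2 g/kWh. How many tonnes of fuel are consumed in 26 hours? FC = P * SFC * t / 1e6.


Formula: FC (tonnes) = P * SFC * t / 1,000,000
Step 1 — P * SFC * t = 1765.6 * 183.2 * 26 = 8409905.92 g
Step 2 — FC (tonnes) = 8409905.92 / 1,000,000 ≈ 8.4099 tonnes (5 s.f.)

8.4099 tonnes


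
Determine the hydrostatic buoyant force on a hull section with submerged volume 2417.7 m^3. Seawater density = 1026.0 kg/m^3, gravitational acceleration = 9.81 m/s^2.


Formula: Fb = rho * g * V
Substituting: Fb = 1026.0 * 9.81 * 2417.7
Intermediate: 1026.0 * 9.81 = 10065.06
Result: Fb = 10065.06 * 2417.7 ≈ 24334000 N (5 s.f.)

24334000 N


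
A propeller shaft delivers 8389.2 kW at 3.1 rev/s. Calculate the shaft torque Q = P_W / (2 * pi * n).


Formula: Q = P_W / (2 * pi * n)
Step 1 — P_W = 8389.2 kW * 1000 = 8389200.0 W
Step 2 — 2 * pi * n = 2 * pi * 3.1 = 19.477874
Step 3 — Q = 8389200.0 / 19.477874 ≈ 430700 N·m (5 s.f.)

430700 N·m


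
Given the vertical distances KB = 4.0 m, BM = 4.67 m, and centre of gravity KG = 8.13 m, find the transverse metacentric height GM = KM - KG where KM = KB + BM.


Formula: GM = KB + BM - KG
Step 1 — KM = KB + BM = 4.0 + 4.67 = 8.67 m
Step 2 — GM = KM - KG = 8.67 - 8.13 = 0.54 m

0.54 m


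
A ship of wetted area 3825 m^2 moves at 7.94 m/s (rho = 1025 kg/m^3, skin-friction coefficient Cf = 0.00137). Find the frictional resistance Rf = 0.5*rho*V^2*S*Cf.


Formula: Rf = 0.5 * rho * V^2 * S * Cf
Step 1 — V^2 = 7.94^2 = 63.0436
Step 2 — 0.5 * rho * V^2 = 0.5 * 1025 * 63.0436 = 32309.845
Step 3 — Rf = 32309.845 * 3825 * 0.00137 ≈ 169310 N (5 s.f.)

169310 N


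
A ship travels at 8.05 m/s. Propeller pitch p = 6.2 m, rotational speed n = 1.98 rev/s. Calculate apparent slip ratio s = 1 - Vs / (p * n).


Formula: s = 1 - Vs / (p * n)
Step 1 — p * n = 6.2 * 1.98 = 12.276
Step 2 — Vs / (p*n) = 8.05 / 12.276 = 0.655751 (6 d.p.)
Step 3 — s = 1 - 0.655751 = 0.344249

0.344249


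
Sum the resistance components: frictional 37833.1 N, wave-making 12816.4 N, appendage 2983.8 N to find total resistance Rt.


Formula: Rt = Rf + Rw + Ra
Substituting: Rt = 37833.1 + 12816.4 + 2983.8
Result: Rt = 53633.3 N

53633.3 N


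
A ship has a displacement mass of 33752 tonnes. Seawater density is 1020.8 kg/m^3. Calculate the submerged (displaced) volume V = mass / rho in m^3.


Formula: V = mass / rho
Step 1 — convert tonnes to kg: 33752 t * 1000 = 33752000 kg
Step 2 — V = 33752000 / 1020.8 ≈ 33064 m^3 (5 s.f.)

33064 m^3


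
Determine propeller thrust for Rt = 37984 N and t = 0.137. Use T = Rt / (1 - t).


Formula: T = Rt / (1 - t)
Step 1 — (1 - t) = 1 - 0.137 = 0.863
Step 2 — T = 37984 / 0.863 ≈ 44014 N (5 s.f.)

44014 N


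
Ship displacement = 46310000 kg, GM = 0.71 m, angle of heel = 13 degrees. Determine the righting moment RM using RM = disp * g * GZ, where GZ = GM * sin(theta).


Formula: GZ = GM * sin(theta); RM = disp * g * GZ
Step 1 — GZ = 0.71 * sin(13°) = 0.71 * 0.224951 = 0.159715 m
Step 2 — RM = 46310000 * 9.81 * 0.159715 ≈ 72559000 N·m (5 s.f.)

72559000 N·m


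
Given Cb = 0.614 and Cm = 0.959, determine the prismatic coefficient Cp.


Formula: Cp = Cb / Cm
Substituting: Cp = 0.614 / 0.959
Result: Cp ≈ 0.64025 (5 s.f.)

0.64025


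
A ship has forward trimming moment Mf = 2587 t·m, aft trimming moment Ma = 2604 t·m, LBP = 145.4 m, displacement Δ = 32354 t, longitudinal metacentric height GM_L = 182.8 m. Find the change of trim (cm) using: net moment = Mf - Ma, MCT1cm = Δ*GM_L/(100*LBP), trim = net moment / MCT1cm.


Formula: net trimming moment = Mf - Ma; MCT1cm = Δ*GM_L/(100*LBP); trim = net moment / MCT1cm
Step 1 — net trimming moment = 2587 - 2604 = -17 t·m
Step 2 — MCT1cm = 32354 * 182.8 / (100 * 145.4) = 406.7614 t·m/cm
Step 3 — trim = -17 / 406.7614 ≈ -0.041794 cm (5 s.f.)

-0.041794 cm


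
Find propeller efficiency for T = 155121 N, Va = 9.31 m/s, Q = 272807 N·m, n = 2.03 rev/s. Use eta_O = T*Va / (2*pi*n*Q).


Formula: eta = T * Va / (2 * pi * n * Q)
Step 1 — numerator = T * Va = 155121 * 9.31 = 1444176.51
Step 2 — 2 * pi * n = 2 * pi * 2.03 = 12.754866
Step 3 — denominator = 12.754866 * 272807 = 3479616.73
Step 4 — eta = 1444176.51 / 3479616.73 ≈ 0.41504 (5 s.f.)

0.41504


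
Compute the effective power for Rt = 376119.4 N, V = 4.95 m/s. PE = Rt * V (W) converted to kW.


Formula: PE = Rt * V / 1000 (kW)
Step 1 — PE (W) = 376119.4 * 4.95 = 1861791.03 W
Step 2 — PE (kW) = 1861791.03 / 1000 ≈ 1861.8 kW (5 s.f.)

1861.8 kW


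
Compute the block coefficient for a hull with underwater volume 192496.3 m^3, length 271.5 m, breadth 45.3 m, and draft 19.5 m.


Formula: Cb = V / (L * B * T)
Step 1 — L * B * T = 271.5 * 45.3 * 19.5 = 239829.525 m^3
Step 2 — Cb = 192496.3 / 239829.525 ≈ 0.80264 (5 s.f.)

0.80264


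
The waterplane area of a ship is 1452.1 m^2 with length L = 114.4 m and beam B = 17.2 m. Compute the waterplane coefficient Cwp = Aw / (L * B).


Formula: Cwp = Aw / (L * B)
Step 1 — L * B = 114.4 * 17.2 = 1967.68 m^2
Step 2 — Cwp = 1452.1 / 1967.68 ≈ 0.73798 (5 s.f.)

0.73798


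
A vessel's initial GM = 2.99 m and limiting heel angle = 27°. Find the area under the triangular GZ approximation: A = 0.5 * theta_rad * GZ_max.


Formula: GZ_max = GM * sin(theta); Area = 0.5 * theta_rad * GZ_max
Step 1 — GZ_max = 2.99 * sin(27°) = 2.99 * 0.45399 = 1.35743 m
Step 2 — theta_rad = 27 * pi/180 = 0.471239 rad
Step 3 — Area = 0.5 * 0.471239 * 1.35743 ≈ 0.31984 m·rad (5 s.f.)

0.31984 m·rad


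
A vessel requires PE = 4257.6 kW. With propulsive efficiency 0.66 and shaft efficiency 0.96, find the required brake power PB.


Formula: PB = PE / (eta_D * eta_S)
Step 1 — combined efficiency = eta_D * eta_S = 0.66 * 0.96 = 0.6336
Step 2 — PB = 4257.6 / 0.6336 ≈ 6719.7 kW (5 s.f.)

6719.7 kW


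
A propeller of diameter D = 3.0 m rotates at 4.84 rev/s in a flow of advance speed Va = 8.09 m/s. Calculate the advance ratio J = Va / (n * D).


Formula: J = Va / (n * D)
Step 1 — n * D = 4.84 * 3.0 = 14.52
Step 2 — J = 8.09 / 14.52 ≈ 0.55716 (5 s.f.)

0.55716


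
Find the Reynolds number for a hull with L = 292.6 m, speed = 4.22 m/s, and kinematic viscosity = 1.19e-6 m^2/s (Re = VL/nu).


Formula: Re = V * L / nu
Step 1 — V * L = 4.22 * 292.6 = 1234.772 m^2/s
Step 2 — Re = 1234.772 / 1.19e-6 = 1.04e+09

1.04e+09


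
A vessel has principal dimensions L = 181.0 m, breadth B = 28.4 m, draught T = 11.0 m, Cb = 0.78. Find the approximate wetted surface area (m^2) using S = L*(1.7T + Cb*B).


Formula: S = 1.7*L*T + V/T with V = Cb*L*B*T, i.e. S = L * (1.7*T + Cb*B)
Step 1 — 1.7*T = 1.7 * 11.0 = 18.7 m
Step 2 — Cb*B = 0.78 * 28.4 = 22.152 m
Step 3 — 1.7*T + Cb*B = 18.7 + 22.152 = 40.852 m
Step 4 — S = 181.0 * 40.852 ≈ 7394.2 m^2 (5 s.f.)

7394.2 m^2


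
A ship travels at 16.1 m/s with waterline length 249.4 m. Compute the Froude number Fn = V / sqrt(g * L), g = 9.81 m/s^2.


Formula: Fn = V / sqrt(g * L)
Step 1 — g * L = 9.81 * 249.4 = 2446.614
Step 2 — sqrt(g * L) = sqrt(2446.614) = 49.463259
Step 3 — Fn = 16.1 / 49.463259 ≈ 0.32549 (5 s.f.)

0.32549


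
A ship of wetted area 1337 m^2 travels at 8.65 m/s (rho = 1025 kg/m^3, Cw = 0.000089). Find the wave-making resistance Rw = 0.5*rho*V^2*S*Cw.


Formula: Rw = 0.5 * rho * V^2 * S * Cw
Step 1 — V^2 = 8.65^2 = 74.8225
Step 2 — 0.5 * rho * V^2 = 0.5 * 1025 * 74.8225 = 38346.53125
Step 3 — Rw = 38346.53125 * 1337 * 0.000089 ≈ 4563.0 N (5 s.f.)

4563.0 N


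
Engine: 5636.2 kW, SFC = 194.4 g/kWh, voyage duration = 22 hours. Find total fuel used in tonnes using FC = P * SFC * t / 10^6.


Formula: FC (tonnes) = P * SFC * t / 1,000,000
Step 1 — P * SFC * t = 5636.2 * 194.4 * 22 = 24104900.16 g
Step 2 — FC (tonnes) = 24104900.16 / 1,000,000 ≈ 24.105 tonnes (5 s.f.)

24.105 tonnes


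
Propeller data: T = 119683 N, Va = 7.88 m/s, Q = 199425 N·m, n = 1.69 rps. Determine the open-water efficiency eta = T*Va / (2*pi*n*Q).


Formula: eta = T * Va / (2 * pi * n * Q)
Step 1 — numerator = T * Va = 119683 * 7.88 = 943102.04
Step 2 — 2 * pi * n = 2 * pi * 1.69 = 10.618583
Step 3 — denominator = 10.618583 * 199425 = 2117610.91
Step 4 — eta = 943102.04 / 2117610.91 ≈ 0.44536 (5 s.f.)

0.44536


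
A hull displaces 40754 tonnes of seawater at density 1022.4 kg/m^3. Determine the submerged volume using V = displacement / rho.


Formula: V = mass / rho
Step 1 — convert tonnes to kg: 40754 t * 1000 = 40754000 kg
Step 2 — V = 40754000 / 1022.4 ≈ 39861 m^3 (5 s.f.)

39861 m^3


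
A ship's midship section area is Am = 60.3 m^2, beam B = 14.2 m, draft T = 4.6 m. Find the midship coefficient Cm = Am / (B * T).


Formula: Cm = Am / (B * T)
Step 1 — B * T = 14.2 * 4.6 = 65.32 m^2
Step 2 — Cm = 60.3 / 65.32 ≈ 0.92315 (5 s.f.)

0.92315


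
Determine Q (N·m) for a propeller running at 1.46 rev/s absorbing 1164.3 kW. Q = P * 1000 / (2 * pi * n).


Formula: Q = P_W / (2 * pi * n)
Step 1 — P_W = 1164.3 kW * 1000 = 1164300.0 W
Step 2 — 2 * pi * n = 2 * pi * 1.46 = 9.173451
Step 3 — Q = 1164300.0 / 9.173451 ≈ 126920 N·m (5 s.f.)

126920 N·m


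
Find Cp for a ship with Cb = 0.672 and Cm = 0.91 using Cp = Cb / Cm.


Formula: Cp = Cb / Cm
Substituting: Cp = 0.672 / 0.91
Result: Cp ≈ 0.73846 (5 s.f.)

0.73846


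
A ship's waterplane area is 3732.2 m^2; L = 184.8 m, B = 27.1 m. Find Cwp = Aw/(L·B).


Formula: Cwp = Aw / (L * B)
Step 1 — L * B = 184.8 * 27.1 = 5008.08 m^2
Step 2 — Cwp = 3732.2 / 5008.08 ≈ 0.74524 (5 s.f.)

0.74524


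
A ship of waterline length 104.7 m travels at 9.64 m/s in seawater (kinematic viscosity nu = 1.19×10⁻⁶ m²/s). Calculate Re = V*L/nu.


Formula: Re = V * L / nu
Step 1 — V * L = 9.64 * 104.7 = 1009.308 m^2/s
Step 2 — Re = 1009.308 / 1.19e-6 = 8.48e+08

8.48e+08


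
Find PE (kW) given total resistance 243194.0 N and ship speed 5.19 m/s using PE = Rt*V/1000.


Formula: PE = Rt * V / 1000 (kW)
Step 1 — PE (W) = 243194.0 * 5.19 = 1262176.86 W
Step 2 — PE (kW) = 1262176.86 / 1000 ≈ 1262.2 kW (5 s.f.)

1262.2 kW


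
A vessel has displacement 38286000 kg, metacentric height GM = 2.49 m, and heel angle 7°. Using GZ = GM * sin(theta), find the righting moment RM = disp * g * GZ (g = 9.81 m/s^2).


Formula: GZ = GM * sin(theta); RM = disp * g * GZ
Step 1 — GZ = 2.49 * sin(7°) = 2.49 * 0.121869 = 0.303454 m
Step 2 — RM = 38286000 * 9.81 * 0.303454 ≈ 113970000 N·m (5 s.f.)

113970000 N·m


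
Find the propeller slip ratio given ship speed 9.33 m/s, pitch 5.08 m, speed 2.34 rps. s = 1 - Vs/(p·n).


Formula: s = 1 - Vs / (p * n)
Step 1 — p * n = 5.08 * 2.34 = 11.8872
Step 2 — Vs / (p*n) = 9.33 / 11.8872 = 0.784878 (6 d.p.)
Step 3 — s = 1 - 0.784878 = 0.215122

0.215122


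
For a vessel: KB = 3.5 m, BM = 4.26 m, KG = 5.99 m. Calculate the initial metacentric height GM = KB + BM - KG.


Formula: GM = KB + BM - KG
Step 1 — KM = KB + BM = 3.5 + 4.26 = 7.76 m
Step 2 — GM = KM - KG = 7.76 - 5.99 = 1.77 m

1.77 m


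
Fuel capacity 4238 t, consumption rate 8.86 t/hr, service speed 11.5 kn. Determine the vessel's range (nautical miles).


Formula: endurance = fuel / rate; range = endurance * speed
Step 1 — endurance = 4238 / 8.86 = 478.3296 hours
Step 2 — range = 478.3296 * 11.5 ≈ 5500.8 nautical miles (5 s.f.)

5500.8 NM


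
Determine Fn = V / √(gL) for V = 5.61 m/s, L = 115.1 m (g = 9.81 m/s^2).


Formula: Fn = V / sqrt(g * L)
Step 1 — g * L = 9.81 * 115.1 = 1129.131
Step 2 — sqrt(g * L) = sqrt(1129.131) = 33.602545
Step 3 — Fn = 5.61 / 33.602545 ≈ 0.16695 (5 s.f.)

0.16695


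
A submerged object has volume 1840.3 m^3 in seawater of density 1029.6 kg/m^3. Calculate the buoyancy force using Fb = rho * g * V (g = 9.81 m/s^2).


Formula: Fb = rho * g * V
Substituting: Fb = 1029.6 * 9.81 * 1840.3
Intermediate: 1029.6 * 9.81 = 10100.376
Result: Fb = 10100.376 * 1840.3 ≈ 18588000 N (5 s.f.)

18588000 N


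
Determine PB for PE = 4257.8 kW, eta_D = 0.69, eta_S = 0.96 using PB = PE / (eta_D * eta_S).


Formula: PB = PE / (eta_D * eta_S)
Step 1 — combined efficiency = eta_D * eta_S = 0.69 * 0.96 = 0.6624
Step 2 — PB = 4257.8 / 0.6624 ≈ 6427.8 kW (5 s.f.)

6427.8 kW


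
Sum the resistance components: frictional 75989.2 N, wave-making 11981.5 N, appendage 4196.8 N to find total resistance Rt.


Formula: Rt = Rf + Rw + Ra
Substituting: Rt = 75989.2 + 11981.5 + 4196.8
Result: Rt = 92167.5 N

92167.5 N


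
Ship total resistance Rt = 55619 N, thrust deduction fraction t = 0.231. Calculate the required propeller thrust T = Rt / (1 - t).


Formula: T = Rt / (1 - t)
Step 1 — (1 - t) = 1 - 0.231 = 0.769
Step 2 — T = 55619 / 0.769 ≈ 72326 N (5 s.f.)

72326 N


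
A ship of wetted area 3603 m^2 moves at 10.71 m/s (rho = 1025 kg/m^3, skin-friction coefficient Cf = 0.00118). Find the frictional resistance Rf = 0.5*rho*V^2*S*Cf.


Formula: Rf = 0.5 * rho * V^2 * S * Cf
Step 1 — V^2 = 10.71^2 = 114.7041
Step 2 — 0.5 * rho * V^2 = 0.5 * 1025 * 114.7041 = 58785.85125
Step 3 — Rf = 58785.85125 * 3603 * 0.00118 ≈ 249930 N (5 s.f.)

249930 N


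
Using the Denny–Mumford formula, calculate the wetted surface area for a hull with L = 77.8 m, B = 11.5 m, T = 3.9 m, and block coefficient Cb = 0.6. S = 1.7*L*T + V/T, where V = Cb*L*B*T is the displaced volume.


Formula: S = 1.7*L*T + V/T with V = Cb*L*B*T, i.e. S = L * (1.7*T + Cb*B)
Step 1 — 1.7*T = 1.7 * 3.9 = 6.63 m
Step 2 — Cb*B = 0.6 * 11.5 = 6.9 m
Step 3 — 1.7*T + Cb*B = 6.63 + 6.9 = 13.53 m
Step 4 — S = 77.8 * 13.53 ≈ 1052.6 m^2 (5 s.f.)

1052.6 m^2


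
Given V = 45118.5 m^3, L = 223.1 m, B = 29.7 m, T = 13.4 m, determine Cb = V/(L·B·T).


Formula: Cb = V / (L * B * T)
Step 1 — L * B * T = 223.1 * 29.7 * 13.4 = 88789.338 m^3
Step 2 — Cb = 45118.5 / 88789.338 ≈ 0.50815 (5 s.f.)

0.50815


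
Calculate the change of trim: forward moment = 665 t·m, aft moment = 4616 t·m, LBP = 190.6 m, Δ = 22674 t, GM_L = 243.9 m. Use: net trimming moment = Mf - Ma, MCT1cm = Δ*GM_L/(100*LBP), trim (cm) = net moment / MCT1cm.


Formula: net trimming moment = Mf - Ma; MCT1cm = Δ*GM_L/(100*LBP); trim = net moment / MCT1cm
Step 1 — net trimming moment = 665 - 4616 = -3951 t·m
Step 2 — MCT1cm = 22674 * 243.9 / (100 * 190.6) = 290.1463 t·m/cm
Step 3 — trim = -3951 / 290.1463 ≈ -13.617 cm (5 s.f.)

-13.617 cm


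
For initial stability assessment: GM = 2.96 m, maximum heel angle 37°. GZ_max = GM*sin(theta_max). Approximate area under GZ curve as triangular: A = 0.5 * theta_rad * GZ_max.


Formula: GZ_max = GM * sin(theta); Area = 0.5 * theta_rad * GZ_max
Step 1 — GZ_max = 2.96 * sin(37°) = 2.96 * 0.601815 = 1.781372 m
Step 2 — theta_rad = 37 * pi/180 = 0.645772 rad
Step 3 — Area = 0.5 * 0.645772 * 1.781372 ≈ 0.57518 m·rad (5 s.f.)

0.57518 m·rad


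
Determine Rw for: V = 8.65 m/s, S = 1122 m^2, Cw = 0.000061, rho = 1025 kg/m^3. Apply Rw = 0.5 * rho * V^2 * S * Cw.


Formula: Rw = 0.5 * rho * V^2 * S * Cw
Step 1 — V^2 = 8.65^2 = 74.8225
Step 2 — 0.5 * rho * V^2 = 0.5 * 1025 * 74.8225 = 38346.53125
Step 3 — Rw = 38346.53125 * 1122 * 0.000061 ≈ 2624.5 N (5 s.f.)

2624.5 N


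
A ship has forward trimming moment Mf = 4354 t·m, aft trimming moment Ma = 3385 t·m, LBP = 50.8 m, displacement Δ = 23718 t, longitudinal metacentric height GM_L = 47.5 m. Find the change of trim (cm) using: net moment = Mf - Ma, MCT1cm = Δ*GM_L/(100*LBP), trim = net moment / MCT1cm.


Formula: net trimming moment = Mf - Ma; MCT1cm = Δ*GM_L/(100*LBP); trim = net moment / MCT1cm
Step 1 — net trimming moment = 4354 - 3385 = 969 t·m
Step 2 — MCT1cm = 23718 * 47.5 / (100 * 50.8) = 221.7726 t·m/cm
Step 3 — trim = 969 / 221.7726 ≈ 4.3693 cm (5 s.f.)

4.3693 cm


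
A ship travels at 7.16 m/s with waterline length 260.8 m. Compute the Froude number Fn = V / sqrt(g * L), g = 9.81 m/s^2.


Formula: Fn = V / sqrt(g * L)
Step 1 — g * L = 9.81 * 260.8 = 2558.448
Step 2 — sqrt(g * L) = sqrt(2558.448) = 50.581103
Step 3 — Fn = 7.16 / 50.581103 ≈ 0.14155 (5 s.f.)

0.14155


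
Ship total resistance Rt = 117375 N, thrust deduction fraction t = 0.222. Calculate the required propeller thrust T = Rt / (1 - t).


Formula: T = Rt / (1 - t)
Step 1 — (1 - t) = 1 - 0.222 = 0.778
Step 2 — T = 117375 / 0.778 ≈ 150870 N (5 s.f.)

150870 N


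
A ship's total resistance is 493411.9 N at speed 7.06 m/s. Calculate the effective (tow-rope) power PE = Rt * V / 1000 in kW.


Formula: PE = Rt * V / 1000 (kW)
Step 1 — PE (W) = 493411.9 * 7.06 = 3483488.014 W
Step 2 — PE (kW) = 3483488.014 / 1000 ≈ 3483.5 kW (5 s.f.)

3483.5 kW


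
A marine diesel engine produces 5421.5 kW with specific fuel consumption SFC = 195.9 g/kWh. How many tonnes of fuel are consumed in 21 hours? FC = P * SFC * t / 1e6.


Formula: FC (tonnes) = P * SFC * t / 1,000,000
Step 1 — P * SFC * t = 5421.5 * 195.9 * 21 = 22303508.85 g
Step 2 — FC (tonnes) = 22303508.85 / 1,000,000 ≈ 22.304 tonnes (5 s.f.)

22.304 tonnes


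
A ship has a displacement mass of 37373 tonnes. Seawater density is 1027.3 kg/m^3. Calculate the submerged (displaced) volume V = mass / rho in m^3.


Formula: V = mass / rho
Step 1 — convert tonnes to kg: 37373 t * 1000 = 37373000 kg
Step 2 — V = 37373000 / 1027.3 ≈ 36380 m^3 (5 s.f.)

36380 m^3


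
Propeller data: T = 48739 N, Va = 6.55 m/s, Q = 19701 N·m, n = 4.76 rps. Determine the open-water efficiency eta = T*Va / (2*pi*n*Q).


Formula: eta = T * Va / (2 * pi * n * Q)
Step 1 — numerator = T * Va = 48739 * 6.55 = 319240.45
Step 2 — 2 * pi * n = 2 * pi * 4.76 = 29.907962
Step 3 — denominator = 29.907962 * 19701 = 589216.76
Step 4 — eta = 319240.45 / 589216.76 ≈ 0.54180 (5 s.f.)

0.54180


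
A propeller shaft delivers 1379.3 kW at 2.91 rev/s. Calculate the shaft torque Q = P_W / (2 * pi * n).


Formula: Q = P_W / (2 * pi * n)
Step 1 — P_W = 1379.3 kW * 1000 = 1379300.0 W
Step 2 — 2 * pi * n = 2 * pi * 2.91 = 18.284069
Step 3 — Q = 1379300.0 / 18.284069 ≈ 75437 N·m (5 s.f.)

75437 N·m


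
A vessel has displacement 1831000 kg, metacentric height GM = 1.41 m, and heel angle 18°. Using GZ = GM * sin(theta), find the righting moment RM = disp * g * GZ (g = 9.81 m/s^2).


Formula: GZ = GM * sin(theta); RM = disp * g * GZ
Step 1 — GZ = 1.41 * sin(18°) = 1.41 * 0.309017 = 0.435714 m
Step 2 — RM = 1831000 * 9.81 * 0.435714 ≈ 7826300 N·m (5 s.f.)

7826300 N·m


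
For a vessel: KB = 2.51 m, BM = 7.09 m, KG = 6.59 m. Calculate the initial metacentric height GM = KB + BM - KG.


Formula: GM = KB + BM - KG
Step 1 — KM = KB + BM = 2.51 + 7.09 = 9.6 m
Step 2 — GM = KM - KG = 9.6 - 6.59 = 3.01 m

3.01 m


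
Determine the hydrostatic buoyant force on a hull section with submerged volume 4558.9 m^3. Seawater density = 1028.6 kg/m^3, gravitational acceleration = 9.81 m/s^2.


Formula: Fb = rho * g * V
Substituting: Fb = 1028.6 * 9.81 * 4558.9
Intermediate: 1028.6 * 9.81 = 10090.566
Result: Fb = 10090.566 * 4558.9 ≈ 46002000 N (5 s.f.)

46002000 N


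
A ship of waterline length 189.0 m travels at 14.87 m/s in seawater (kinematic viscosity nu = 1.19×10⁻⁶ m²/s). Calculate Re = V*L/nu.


Formula: Re = V * L / nu
Step 1 — V * L = 14.87 * 189.0 = 2810.43 m^2/s
Step 2 — Re = 2810.43 / 1.19e-6 = 2.36e+09

2.36e+09


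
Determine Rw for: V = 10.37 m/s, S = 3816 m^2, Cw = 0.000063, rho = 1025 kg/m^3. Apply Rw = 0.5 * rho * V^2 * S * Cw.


Formula: Rw = 0.5 * rho * V^2 * S * Cw
Step 1 — V^2 = 10.37^2 = 107.5369
Step 2 — 0.5 * rho * V^2 = 0.5 * 1025 * 107.5369 = 55112.66125
Step 3 — Rw = 55112.66125 * 3816 * 0.000063 ≈ 13250 N (5 s.f.)

13250 N


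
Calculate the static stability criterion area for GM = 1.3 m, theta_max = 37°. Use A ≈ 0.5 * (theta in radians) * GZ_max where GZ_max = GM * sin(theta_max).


Formula: GZ_max = GM * sin(theta); Area = 0.5 * theta_rad * GZ_max
Step 1 — GZ_max = 1.3 * sin(37°) = 1.3 * 0.601815 = 0.782359 m
Step 2 — theta_rad = 37 * pi/180 = 0.645772 rad
Step 3 — Area = 0.5 * 0.645772 * 0.782359 ≈ 0.25261 m·rad (5 s.f.)

0.25261 m·rad


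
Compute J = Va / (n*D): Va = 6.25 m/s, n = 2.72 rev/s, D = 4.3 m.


Formula: J = Va / (n * D)
Step 1 — n * D = 2.72 * 4.3 = 11.696
Step 2 — J = 6.25 / 11.696 ≈ 0.53437 (5 s.f.)

0.53437


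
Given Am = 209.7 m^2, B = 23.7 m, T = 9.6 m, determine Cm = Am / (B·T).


Formula: Cm = Am / (B * T)
Step 1 — B * T = 23.7 * 9.6 = 227.52 m^2
Step 2 — Cm = 209.7 / 227.52 ≈ 0.92168 (5 s.f.)

0.92168


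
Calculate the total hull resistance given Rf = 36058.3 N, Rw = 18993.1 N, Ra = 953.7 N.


Formula: Rt = Rf + Rw + Ra
Substituting: Rt = 36058.3 + 18993.1 + 953.7
Result: Rt = 56005.1 N

56005.1 N


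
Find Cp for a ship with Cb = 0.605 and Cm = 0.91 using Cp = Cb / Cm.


Formula: Cp = Cb / Cm
Substituting: Cp = 0.605 / 0.91
Result: Cp ≈ 0.66484 (5 s.f.)

0.66484


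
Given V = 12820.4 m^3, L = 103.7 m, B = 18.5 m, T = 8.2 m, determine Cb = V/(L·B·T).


Formula: Cb = V / (L * B * T)
Step 1 — L * B * T = 103.7 * 18.5 * 8.2 = 15731.29 m^3
Step 2 — Cb = 12820.4 / 15731.29 ≈ 0.81496 (5 s.f.)

0.81496


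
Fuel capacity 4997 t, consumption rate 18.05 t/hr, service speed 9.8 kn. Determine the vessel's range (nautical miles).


Formula: endurance = fuel / rate; range = endurance * speed
Step 1 — endurance = 4997 / 18.05 = 276.8421 hours
Step 2 — range = 276.8421 * 9.8 ≈ 2713.1 nautical miles (5 s.f.)

2713.1 NM


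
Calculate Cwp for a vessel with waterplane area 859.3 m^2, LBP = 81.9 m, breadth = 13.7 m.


Formula: Cwp = Aw / (L * B)
Step 1 — L * B = 81.9 * 13.7 = 1122.03 m^2
Step 2 — Cwp = 859.3 / 1122.03 ≈ 0.76584 (5 s.f.)

0.76584


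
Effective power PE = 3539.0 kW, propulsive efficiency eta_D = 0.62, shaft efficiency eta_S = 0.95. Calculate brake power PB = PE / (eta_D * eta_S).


Formula: PB = PE / (eta_D * eta_S)
Step 1 — combined efficiency = eta_D * eta_S = 0.62 * 0.95 = 0.589
Step 2 — PB = 3539.0 / 0.589 ≈ 6008.5 kW (5 s.f.)

6008.5 kW


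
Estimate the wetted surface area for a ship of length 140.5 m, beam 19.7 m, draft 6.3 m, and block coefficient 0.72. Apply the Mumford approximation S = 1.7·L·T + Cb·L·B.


Formula: S = 1.7*L*T + V/T with V = Cb*L*B*T, i.e. S = L * (1.7*T + Cb*B)
Step 1 — 1.7*T = 1.7 * 6.3 = 10.71 m
Step 2 — Cb*B = 0.72 * 19.7 = 14.184 m
Step 3 — 1.7*T + Cb*B = 10.71 + 14.184 = 24.894 m
Step 4 — S = 140.5 * 24.894 ≈ 3497.6 m^2 (5 s.f.)

3497.6 m^2


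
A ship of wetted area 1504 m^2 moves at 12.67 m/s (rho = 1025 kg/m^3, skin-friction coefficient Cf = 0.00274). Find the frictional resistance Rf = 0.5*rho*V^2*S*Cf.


Formula: Rf = 0.5 * rho * V^2 * S * Cf
Step 1 — V^2 = 12.67^2 = 160.5289
Step 2 — 0.5 * rho * V^2 = 0.5 * 1025 * 160.5289 = 82271.06125
Step 3 — Rf = 82271.06125 * 1504 * 0.00274 ≈ 339040 N (5 s.f.)

339040 N


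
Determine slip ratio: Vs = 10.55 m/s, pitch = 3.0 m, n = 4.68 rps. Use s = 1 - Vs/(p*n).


Formula: s = 1 - Vs / (p * n)
Step 1 — p * n = 3.0 * 4.68 = 14.04
Step 2 — Vs / (p*n) = 10.55 / 14.04 = 0.751425 (6 d.p.)
Step 3 — s = 1 - 0.751425 = 0.248575

0.248575


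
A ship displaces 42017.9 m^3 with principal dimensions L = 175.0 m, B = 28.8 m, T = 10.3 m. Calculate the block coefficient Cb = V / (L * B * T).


Formula: Cb = V / (L * B * T)
Step 1 — L * B * T = 175.0 * 28.8 * 10.3 = 51912.0 m^3
Step 2 — Cb = 42017.9 / 51912.0 ≈ 0.80941 (5 s.f.)

0.80941


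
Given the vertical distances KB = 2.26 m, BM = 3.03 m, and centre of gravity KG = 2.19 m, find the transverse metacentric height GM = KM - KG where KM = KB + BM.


Formula: GM = KB + BM - KG
Step 1 — KM = KB + BM = 2.26 + 3.03 = 5.29 m
Step 2 — GM = KM - KG = 5.29 - 2.19 = 3.1 m

3.1 m


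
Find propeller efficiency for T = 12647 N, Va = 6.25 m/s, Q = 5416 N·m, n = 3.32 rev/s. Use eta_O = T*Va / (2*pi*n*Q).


Formula: eta = T * Va / (2 * pi * n * Q)
Step 1 — numerator = T * Va = 12647 * 6.25 = 79043.75
Step 2 — 2 * pi * n = 2 * pi * 3.32 = 20.860175
Step 3 — denominator = 20.860175 * 5416 = 112978.71
Step 4 — eta = 79043.75 / 112978.71 ≈ 0.69963 (5 s.f.)

0.69963


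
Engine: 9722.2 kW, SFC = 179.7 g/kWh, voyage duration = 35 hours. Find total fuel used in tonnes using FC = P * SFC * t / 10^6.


Formula: FC (tonnes) = P * SFC * t / 1,000,000
Step 1 — P * SFC * t = 9722.2 * 179.7 * 35 = 61147776.9 g
Step 2 — FC (tonnes) = 61147776.9 / 1,000,000 ≈ 61.148 tonnes (5 s.f.)

61.148 tonnes


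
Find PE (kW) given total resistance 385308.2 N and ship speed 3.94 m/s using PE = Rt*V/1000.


Formula: PE = Rt * V / 1000 (kW)
Step 1 — PE (W) = 385308.2 * 3.94 = 1518114.308 W
Step 2 — PE (kW) = 1518114.308 / 1000 ≈ 1518.1 kW (5 s.f.)

1518.1 kW


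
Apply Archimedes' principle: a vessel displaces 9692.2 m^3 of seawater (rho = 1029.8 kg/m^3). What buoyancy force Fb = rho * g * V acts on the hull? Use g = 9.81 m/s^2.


Formula: Fb = rho * g * V
Substituting: Fb = 1029.8 * 9.81 * 9692.2
Intermediate: 1029.8 * 9.81 = 10102.338
Result: Fb = 10102.338 * 9692.2 ≈ 97914000 N (5 s.f.)

97914000 N


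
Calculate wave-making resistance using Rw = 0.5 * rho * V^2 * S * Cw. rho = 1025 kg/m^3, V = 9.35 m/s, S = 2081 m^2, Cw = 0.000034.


Formula: Rw = 0.5 * rho * V^2 * S * Cw
Step 1 — V^2 = 9.35^2 = 87.4225
Step 2 — 0.5 * rho * V^2 = 0.5 * 1025 * 87.4225 = 44804.03125
Step 3 — Rw = 44804.03125 * 2081 * 0.000034 ≈ 3170.1 N (5 s.f.)

3170.1 N


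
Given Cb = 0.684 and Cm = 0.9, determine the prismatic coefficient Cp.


Formula: Cp = Cb / Cm
Substituting: Cp = 0.684 / 0.9
Result: Cp ≈ 0.76000 (5 s.f.)

0.76000


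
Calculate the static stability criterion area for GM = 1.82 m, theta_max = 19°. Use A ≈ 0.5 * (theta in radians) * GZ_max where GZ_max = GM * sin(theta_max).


Formula: GZ_max = GM * sin(theta); Area = 0.5 * theta_rad * GZ_max
Step 1 — GZ_max = 1.82 * sin(19°) = 1.82 * 0.325568 = 0.592534 m
Step 2 — theta_rad = 19 * pi/180 = 0.331613 rad
Step 3 — Area = 0.5 * 0.331613 * 0.592534 ≈ 0.098246 m·rad (5 s.f.)

0.098246 m·rad


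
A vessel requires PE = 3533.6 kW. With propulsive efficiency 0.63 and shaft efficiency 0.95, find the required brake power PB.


Formula: PB = PE / (eta_D * eta_S)
Step 1 — combined efficiency = eta_D * eta_S = 0.63 * 0.95 = 0.5985
Step 2 — PB = 3533.6 / 0.5985 ≈ 5904.1 kW (5 s.f.)

5904.1 kW


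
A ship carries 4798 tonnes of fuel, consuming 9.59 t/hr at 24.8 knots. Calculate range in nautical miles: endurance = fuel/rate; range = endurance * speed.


Formula: endurance = fuel / rate; range = endurance * speed
Step 1 — endurance = 4798 / 9.59 = 500.3128 hours
Step 2 — range = 500.3128 * 24.8 ≈ 12408 nautical miles (5 s.f.)

12408 NM


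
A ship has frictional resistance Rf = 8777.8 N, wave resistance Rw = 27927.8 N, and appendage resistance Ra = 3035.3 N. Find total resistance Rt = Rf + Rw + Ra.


Formula: Rt = Rf + Rw + Ra
Substituting: Rt = 8777.8 + 27927.8 + 3035.3
Result: Rt = 39740.9 N

39740.9 N
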